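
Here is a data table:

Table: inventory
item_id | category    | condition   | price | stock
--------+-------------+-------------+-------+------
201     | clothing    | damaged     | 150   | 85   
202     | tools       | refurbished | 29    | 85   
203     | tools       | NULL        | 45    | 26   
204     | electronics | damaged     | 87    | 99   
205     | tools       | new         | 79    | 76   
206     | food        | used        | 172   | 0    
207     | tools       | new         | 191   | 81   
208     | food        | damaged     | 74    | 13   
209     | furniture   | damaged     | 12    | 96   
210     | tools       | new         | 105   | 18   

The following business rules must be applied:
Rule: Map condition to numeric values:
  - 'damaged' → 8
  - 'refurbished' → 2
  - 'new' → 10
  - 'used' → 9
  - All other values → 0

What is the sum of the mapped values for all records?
73

Step 1: Apply mapping to each record
Step 2: Count by status:
  'damaged': 4 records × 8 = 32
  'refurbished': 1 records × 2 = 2
  'new': 3 records × 10 = 30
  'used': 1 records × 9 = 9
Step 3: Sum all mapped values = 73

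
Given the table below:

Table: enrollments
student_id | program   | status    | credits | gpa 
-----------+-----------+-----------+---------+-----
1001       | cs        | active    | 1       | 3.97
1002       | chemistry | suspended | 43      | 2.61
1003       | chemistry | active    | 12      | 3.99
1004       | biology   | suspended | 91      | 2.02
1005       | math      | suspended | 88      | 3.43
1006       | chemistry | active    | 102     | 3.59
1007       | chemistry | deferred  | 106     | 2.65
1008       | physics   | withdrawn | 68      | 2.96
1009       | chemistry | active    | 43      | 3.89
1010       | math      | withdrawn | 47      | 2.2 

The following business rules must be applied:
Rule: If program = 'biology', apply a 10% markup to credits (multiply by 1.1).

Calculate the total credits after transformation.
610.1

Step 1: Records with program = 'biology' have total credits = 91
Step 2: Apply multiplier: 91 × 1.1 = 100.1
Step 3: Other records total: 510
Step 4: Final sum = 100.1 + 510 = 610.1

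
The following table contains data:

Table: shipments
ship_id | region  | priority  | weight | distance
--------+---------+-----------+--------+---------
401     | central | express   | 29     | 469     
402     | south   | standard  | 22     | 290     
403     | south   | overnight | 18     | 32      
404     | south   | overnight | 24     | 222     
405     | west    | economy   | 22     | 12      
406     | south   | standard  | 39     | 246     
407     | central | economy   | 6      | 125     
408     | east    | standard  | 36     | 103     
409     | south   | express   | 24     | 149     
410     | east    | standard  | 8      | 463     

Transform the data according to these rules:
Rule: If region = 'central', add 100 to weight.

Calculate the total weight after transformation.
428

Step 1: Count records where region = 'central': 2
Step 2: Total bonus added: 2 × 100 = 200
Step 3: Original sum of weight: 228
Step 4: Final sum = 228 + 200 = 428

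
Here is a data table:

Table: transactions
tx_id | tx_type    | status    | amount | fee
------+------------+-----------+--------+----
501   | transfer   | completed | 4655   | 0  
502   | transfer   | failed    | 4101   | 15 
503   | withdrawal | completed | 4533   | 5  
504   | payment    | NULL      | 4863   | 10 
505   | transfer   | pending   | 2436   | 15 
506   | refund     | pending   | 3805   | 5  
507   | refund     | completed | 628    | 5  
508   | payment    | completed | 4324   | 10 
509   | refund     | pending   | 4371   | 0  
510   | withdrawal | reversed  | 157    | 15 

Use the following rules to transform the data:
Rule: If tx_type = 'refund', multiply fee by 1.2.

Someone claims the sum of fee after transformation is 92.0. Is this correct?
No, the correct result is 82.0.

Step 1: Calculate the correct sum after transformation
Step 2: Apply multiplier 1.2 to records where tx_type = 'refund'
Step 3: Correct result = 82.0
Step 4: Claimed result = 92.0
Step 5: 82.0 ≠ 92.0
Conclusion: The claimed result is incorrect. The correct answer is 82.0.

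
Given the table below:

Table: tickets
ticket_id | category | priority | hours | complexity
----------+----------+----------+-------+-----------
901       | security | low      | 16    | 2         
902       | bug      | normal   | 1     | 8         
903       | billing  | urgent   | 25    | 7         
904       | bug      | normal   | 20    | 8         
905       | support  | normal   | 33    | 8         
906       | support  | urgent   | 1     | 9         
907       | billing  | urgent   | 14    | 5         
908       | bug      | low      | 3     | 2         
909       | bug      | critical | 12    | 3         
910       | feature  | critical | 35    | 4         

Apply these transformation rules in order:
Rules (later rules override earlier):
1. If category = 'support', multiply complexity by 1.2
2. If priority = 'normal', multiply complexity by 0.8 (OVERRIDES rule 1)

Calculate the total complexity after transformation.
53.0

Step 1: Rule 2 takes priority for records with priority = 'normal'
  - 3 records: 24 × 0.8 = 19.2
Step 2: Rule 1 applies to remaining records with category = 'support'
  - 1 records: 9 × 1.2 = 10.8
Step 3: Other records unchanged: 23
Step 4: Final sum = 19.2 + 10.8 + 23 = 53.0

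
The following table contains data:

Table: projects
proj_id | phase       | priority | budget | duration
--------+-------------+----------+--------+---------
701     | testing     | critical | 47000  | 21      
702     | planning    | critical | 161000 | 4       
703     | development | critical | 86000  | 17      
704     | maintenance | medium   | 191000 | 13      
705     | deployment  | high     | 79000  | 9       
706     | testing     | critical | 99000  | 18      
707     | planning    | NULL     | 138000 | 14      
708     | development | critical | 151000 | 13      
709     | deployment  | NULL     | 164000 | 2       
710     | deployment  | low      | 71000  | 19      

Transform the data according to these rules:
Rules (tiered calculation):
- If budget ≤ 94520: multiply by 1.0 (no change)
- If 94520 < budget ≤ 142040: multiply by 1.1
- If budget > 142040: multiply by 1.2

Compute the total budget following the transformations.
1344100.0

Step 1: Tier 1 (budget ≤ 94520): 4 records, sum = 283000 × 1.0 = 283000.0
Step 2: Tier 2 (94520 < budget ≤ 142040): 2 records, sum = 237000 × 1.1 = 260700.0
Step 3: Tier 3 (budget > 142040): 4 records, sum = 667000 × 1.2 = 800400.0
Step 4: Final sum = 283000.0 + 260700.0 + 800400.0 = 1344100.0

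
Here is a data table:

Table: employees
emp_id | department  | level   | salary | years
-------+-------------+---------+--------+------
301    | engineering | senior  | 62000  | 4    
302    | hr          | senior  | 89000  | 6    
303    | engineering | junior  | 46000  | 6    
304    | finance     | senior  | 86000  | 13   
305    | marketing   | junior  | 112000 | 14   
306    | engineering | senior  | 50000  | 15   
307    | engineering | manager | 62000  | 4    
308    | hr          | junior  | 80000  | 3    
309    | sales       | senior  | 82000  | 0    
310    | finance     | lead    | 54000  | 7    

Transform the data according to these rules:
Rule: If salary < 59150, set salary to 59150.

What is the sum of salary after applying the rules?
750450

Step 1: 3 records have salary < 59150
Step 2: These records originally summed to 150000
Step 3: After setting to minimum: 3 × 59150 = 177450
Step 4: Unaffected records sum: 573000
Step 5: Final sum = 177450 + 573000 = 750450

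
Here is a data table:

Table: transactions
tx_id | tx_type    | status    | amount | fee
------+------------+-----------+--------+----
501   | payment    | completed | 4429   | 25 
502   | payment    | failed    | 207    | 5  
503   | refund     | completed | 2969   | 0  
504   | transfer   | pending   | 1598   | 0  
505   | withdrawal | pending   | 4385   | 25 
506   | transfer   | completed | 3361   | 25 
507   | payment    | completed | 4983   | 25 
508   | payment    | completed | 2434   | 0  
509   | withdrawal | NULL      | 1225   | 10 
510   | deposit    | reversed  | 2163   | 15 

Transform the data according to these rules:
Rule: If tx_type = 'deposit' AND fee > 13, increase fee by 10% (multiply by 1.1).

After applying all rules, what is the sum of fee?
131.5

Step 1: Find records where tx_type = 'deposit' AND fee > 13
Step 2: 1 records match, summing to 15
Step 3: After multiplier: 15 × 1.1 = 16.5
Step 4: Unaffected records sum: 115
Step 5: Final sum = 16.5 + 115 = 131.5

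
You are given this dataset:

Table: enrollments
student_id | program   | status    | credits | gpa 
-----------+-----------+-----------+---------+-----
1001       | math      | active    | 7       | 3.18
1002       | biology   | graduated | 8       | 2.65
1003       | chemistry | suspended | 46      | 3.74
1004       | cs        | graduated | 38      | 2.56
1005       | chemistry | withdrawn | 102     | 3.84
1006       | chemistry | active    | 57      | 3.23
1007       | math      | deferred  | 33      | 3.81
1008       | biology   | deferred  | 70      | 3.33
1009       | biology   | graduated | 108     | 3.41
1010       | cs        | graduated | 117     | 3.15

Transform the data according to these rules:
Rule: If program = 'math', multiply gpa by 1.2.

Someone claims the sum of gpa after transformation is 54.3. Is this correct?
No, the correct result is 34.3.

Step 1: Calculate the correct sum after transformation
Step 2: Apply multiplier 1.2 to records where program = 'math'
Step 3: Correct result = 34.3
Step 4: Claimed result = 54.3
Step 5: 34.3 ≠ 54.3
Conclusion: The claimed result is incorrect. The correct answer is 34.3.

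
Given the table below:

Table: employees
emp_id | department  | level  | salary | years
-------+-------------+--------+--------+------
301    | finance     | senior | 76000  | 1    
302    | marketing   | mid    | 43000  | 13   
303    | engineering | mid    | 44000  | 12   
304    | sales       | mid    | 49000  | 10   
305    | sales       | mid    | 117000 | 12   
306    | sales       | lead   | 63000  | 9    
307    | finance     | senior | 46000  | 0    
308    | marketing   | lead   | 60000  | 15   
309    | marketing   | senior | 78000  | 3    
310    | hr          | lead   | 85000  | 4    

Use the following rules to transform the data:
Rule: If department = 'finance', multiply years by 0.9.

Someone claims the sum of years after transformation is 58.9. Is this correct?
No, the correct result is 78.9.

Step 1: Calculate the correct sum after transformation
Step 2: Apply multiplier 0.9 to records where department = 'finance'
Step 3: Correct result = 78.9
Step 4: Claimed result = 58.9
Step 5: 78.9 ≠ 58.9
Conclusion: The claimed result is incorrect. The correct answer is 78.9.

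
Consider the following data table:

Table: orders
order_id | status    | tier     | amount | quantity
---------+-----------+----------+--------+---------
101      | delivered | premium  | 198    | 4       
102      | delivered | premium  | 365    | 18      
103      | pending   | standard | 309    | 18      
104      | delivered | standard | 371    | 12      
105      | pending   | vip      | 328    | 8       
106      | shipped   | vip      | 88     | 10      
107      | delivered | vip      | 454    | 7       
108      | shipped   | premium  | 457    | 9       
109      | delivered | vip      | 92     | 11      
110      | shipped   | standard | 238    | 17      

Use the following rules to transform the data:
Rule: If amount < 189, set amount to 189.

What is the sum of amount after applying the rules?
3098

Step 1: 2 records have amount < 189
Step 2: These records originally summed to 180
Step 3: After setting to minimum: 2 × 189 = 378
Step 4: Unaffected records sum: 2720
Step 5: Final sum = 378 + 2720 = 3098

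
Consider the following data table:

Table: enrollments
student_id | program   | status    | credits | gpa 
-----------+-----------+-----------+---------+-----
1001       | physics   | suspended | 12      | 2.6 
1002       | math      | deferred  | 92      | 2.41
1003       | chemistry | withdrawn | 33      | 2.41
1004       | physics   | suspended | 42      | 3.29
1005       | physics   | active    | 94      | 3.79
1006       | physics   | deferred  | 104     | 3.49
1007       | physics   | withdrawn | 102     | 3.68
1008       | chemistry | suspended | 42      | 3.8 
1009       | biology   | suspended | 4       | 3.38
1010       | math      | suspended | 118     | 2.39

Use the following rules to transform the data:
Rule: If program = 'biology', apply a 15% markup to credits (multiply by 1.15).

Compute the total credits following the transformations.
643.6

Step 1: Records with program = 'biology' have total credits = 4
Step 2: Apply multiplier: 4 × 1.15 = 4.6
Step 3: Other records total: 639
Step 4: Final sum = 4.6 + 639 = 643.6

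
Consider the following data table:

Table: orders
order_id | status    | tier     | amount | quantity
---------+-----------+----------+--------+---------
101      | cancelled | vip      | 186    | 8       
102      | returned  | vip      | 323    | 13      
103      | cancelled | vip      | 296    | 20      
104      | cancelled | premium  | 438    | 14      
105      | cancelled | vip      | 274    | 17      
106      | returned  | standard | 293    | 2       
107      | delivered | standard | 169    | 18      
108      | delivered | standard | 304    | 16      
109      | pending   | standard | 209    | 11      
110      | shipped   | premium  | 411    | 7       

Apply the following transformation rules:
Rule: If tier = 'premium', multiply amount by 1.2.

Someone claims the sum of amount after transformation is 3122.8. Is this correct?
No, the correct result is 3072.8.

Step 1: Calculate the correct sum after transformation
Step 2: Apply multiplier 1.2 to records where tier = 'premium'
Step 3: Correct result = 3072.8
Step 4: Claimed result = 3122.8
Step 5: 3072.8 ≠ 3122.8
Conclusion: The claimed result is incorrect. The correct answer is 3072.8.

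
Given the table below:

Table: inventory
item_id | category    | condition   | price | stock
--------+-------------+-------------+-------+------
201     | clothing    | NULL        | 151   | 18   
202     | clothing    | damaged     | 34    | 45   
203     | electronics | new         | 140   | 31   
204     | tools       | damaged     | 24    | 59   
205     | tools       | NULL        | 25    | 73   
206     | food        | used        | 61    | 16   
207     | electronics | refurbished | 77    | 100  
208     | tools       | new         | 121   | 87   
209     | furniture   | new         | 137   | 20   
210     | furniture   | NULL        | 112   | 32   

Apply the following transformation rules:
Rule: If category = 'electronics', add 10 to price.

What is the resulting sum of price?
902

Step 1: Count records where category = 'electronics': 2
Step 2: Total bonus added: 2 × 10 = 20
Step 3: Original sum of price: 882
Step 4: Final sum = 882 + 20 = 902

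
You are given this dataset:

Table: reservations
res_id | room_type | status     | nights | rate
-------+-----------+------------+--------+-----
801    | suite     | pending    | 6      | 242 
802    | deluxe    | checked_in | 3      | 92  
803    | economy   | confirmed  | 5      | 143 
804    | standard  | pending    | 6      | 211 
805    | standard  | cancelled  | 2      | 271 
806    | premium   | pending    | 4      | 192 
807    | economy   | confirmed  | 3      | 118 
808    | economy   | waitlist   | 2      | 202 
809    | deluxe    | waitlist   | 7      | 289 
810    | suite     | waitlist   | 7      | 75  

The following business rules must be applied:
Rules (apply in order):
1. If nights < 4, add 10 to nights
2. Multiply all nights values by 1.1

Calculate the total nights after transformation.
93.5

Step 1: Apply Rule 1 - Add 10 to records with nights < 4
  - 4 records affected: 10 + (4 × 10) = 50
  - Unaffected records: 35
  - Sum after Rule 1: 85
Step 2: Apply Rule 2 - Multiply all by 1.1
  - 85 × 1.1 = 93.5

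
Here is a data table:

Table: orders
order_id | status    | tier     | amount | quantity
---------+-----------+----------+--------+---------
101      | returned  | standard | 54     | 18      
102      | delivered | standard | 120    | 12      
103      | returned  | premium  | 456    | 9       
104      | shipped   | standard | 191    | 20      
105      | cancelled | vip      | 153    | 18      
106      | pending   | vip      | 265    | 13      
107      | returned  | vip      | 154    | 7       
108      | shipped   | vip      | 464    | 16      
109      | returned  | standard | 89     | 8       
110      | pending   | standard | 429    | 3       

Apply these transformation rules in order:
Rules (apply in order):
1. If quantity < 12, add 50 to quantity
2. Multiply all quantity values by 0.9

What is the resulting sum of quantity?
291.6

Step 1: Apply Rule 1 - Add 50 to records with quantity < 12
  - 4 records affected: 27 + (4 × 50) = 227
  - Unaffected records: 97
  - Sum after Rule 1: 324
Step 2: Apply Rule 2 - Multiply all by 0.9
  - 324 × 0.9 = 291.6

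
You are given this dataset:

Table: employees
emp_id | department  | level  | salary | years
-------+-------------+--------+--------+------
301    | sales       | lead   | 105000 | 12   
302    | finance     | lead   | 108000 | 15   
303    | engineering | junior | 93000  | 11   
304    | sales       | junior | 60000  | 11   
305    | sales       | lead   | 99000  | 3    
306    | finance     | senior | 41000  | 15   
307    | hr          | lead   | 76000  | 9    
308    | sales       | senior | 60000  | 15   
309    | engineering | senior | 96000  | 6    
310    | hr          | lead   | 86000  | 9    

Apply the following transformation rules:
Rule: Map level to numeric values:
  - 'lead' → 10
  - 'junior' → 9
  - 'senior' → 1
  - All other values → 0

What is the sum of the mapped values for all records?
71

Step 1: Apply mapping to each record
Step 2: Count by status:
  'lead': 5 records × 10 = 50
  'junior': 2 records × 9 = 18
  'senior': 3 records × 1 = 3
Step 3: Sum all mapped values = 71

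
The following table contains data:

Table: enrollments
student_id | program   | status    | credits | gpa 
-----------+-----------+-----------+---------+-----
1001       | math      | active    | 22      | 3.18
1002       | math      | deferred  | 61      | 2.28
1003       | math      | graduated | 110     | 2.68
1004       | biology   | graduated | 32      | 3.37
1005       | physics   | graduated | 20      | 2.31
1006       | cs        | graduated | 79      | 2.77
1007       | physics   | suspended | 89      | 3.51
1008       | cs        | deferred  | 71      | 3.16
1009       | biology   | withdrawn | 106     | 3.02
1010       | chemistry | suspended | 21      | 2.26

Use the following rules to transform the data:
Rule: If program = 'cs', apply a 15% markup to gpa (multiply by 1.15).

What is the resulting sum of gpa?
29.43

Step 1: Records with program = 'cs' have total gpa = 5.93
Step 2: Apply multiplier: 5.93 × 1.15 = 6.82
Step 3: Other records total: 22.61
Step 4: Final sum = 6.82 + 22.61 = 29.43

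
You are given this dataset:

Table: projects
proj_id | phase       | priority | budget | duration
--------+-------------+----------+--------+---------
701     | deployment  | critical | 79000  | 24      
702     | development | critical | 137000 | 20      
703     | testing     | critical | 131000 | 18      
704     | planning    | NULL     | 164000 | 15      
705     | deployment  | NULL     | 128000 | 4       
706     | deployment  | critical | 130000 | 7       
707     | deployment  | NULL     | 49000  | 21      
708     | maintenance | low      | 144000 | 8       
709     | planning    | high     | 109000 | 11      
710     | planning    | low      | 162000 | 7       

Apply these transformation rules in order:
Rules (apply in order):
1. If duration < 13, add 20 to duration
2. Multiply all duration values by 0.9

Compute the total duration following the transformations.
211.5

Step 1: Apply Rule 1 - Add 20 to records with duration < 13
  - 5 records affected: 37 + (5 × 20) = 137
  - Unaffected records: 98
  - Sum after Rule 1: 235
Step 2: Apply Rule 2 - Multiply all by 0.9
  - 235 × 0.9 = 211.5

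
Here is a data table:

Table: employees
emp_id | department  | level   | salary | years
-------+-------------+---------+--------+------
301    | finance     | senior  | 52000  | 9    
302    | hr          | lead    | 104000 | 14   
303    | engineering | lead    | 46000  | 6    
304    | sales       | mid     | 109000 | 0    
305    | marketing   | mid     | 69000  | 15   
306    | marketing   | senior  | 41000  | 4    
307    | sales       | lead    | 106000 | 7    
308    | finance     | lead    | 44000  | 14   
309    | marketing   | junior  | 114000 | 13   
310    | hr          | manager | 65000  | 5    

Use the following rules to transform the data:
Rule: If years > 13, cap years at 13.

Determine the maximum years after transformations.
13

Step 1: Original maximum years = 15
Step 2: Apply cap at 13
Step 3: 3 records had years > 13 and were capped
Step 4: Maximum after transformation = 13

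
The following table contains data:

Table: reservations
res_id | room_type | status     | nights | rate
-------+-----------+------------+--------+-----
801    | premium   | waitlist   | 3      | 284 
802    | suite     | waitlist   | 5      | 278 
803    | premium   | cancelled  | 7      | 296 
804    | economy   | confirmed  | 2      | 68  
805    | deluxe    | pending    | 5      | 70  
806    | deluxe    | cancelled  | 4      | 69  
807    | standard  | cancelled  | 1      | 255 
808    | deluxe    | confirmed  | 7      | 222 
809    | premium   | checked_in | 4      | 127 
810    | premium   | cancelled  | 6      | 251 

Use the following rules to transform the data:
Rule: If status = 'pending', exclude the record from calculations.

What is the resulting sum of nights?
39

Step 1: Identify records where status = 'pending'
Step 2: The excluded records sum to 5
Step 3: Original total nights = 44
Step 4: Remaining total = 44 - 5 = 39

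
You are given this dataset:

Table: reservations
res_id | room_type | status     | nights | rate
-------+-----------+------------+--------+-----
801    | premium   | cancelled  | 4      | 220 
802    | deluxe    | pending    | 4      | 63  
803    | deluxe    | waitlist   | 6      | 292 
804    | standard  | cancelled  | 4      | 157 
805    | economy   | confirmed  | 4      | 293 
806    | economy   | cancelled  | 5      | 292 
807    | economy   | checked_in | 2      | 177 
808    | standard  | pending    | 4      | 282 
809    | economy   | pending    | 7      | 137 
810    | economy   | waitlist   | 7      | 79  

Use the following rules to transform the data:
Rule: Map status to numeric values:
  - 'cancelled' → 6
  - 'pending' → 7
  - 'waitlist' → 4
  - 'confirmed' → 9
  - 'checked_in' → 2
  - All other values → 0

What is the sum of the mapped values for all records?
58

Step 1: Apply mapping to each record
Step 2: Count by status:
  'cancelled': 3 records × 6 = 18
  'pending': 3 records × 7 = 21
  'waitlist': 2 records × 4 = 8
  'confirmed': 1 records × 9 = 9
  'checked_in': 1 records × 2 = 2
Step 3: Sum all mapped values = 58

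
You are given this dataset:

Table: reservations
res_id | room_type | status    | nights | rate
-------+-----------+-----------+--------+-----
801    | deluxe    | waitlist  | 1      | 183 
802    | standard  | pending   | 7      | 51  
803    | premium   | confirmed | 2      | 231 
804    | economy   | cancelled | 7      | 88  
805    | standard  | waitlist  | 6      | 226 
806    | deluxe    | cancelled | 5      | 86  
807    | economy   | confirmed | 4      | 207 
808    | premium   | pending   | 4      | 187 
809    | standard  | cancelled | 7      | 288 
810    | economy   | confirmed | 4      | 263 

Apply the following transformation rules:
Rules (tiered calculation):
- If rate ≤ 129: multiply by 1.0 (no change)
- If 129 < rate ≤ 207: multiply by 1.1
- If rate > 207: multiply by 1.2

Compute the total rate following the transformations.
2069.3

Step 1: Tier 1 (rate ≤ 129): 3 records, sum = 225 × 1.0 = 225.0
Step 2: Tier 2 (129 < rate ≤ 207): 3 records, sum = 577 × 1.1 = 634.7
Step 3: Tier 3 (rate > 207): 4 records, sum = 1008 × 1.2 = 1209.6
Step 4: Final sum = 225.0 + 634.7 + 1209.6 = 2069.3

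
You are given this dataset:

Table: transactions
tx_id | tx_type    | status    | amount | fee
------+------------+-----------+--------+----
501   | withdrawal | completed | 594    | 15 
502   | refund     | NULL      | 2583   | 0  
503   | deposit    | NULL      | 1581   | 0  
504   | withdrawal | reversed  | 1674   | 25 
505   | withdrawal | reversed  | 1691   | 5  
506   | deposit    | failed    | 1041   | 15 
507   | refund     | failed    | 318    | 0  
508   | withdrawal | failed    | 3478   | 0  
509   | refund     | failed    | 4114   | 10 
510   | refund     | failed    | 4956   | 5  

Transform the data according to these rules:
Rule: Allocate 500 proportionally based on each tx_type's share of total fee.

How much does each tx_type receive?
deposit: 100.0, refund: 100.0, withdrawal: 300.0

Step 1: Calculate total fee = 75
Step 2: Calculate each tx_type's proportion:
  deposit: 15/75 = 20.00% → 100.0
  refund: 15/75 = 20.00% → 100.0
  withdrawal: 45/75 = 60.00% → 300.0
Step 3: Verify: sum of allocations ≈ 500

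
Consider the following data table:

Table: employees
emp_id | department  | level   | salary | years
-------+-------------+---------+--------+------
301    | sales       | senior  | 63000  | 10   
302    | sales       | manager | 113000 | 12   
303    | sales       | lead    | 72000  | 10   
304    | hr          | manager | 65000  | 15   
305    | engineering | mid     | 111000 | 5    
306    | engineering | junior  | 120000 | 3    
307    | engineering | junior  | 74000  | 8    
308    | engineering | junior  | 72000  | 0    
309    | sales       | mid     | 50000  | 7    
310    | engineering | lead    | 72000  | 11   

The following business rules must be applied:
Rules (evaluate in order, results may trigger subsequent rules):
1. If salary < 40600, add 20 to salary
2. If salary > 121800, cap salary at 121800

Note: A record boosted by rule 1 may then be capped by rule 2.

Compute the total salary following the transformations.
812000

Step 1: Apply rule 1 to records with salary < 40600
  - 0 records get bonus of 20
  - Of these, 0 records then exceed 121800 and get capped
Step 2: Apply rule 2 to records with salary > 121800
  - 0 records (original) are capped
Step 3: Calculate final sum = 812000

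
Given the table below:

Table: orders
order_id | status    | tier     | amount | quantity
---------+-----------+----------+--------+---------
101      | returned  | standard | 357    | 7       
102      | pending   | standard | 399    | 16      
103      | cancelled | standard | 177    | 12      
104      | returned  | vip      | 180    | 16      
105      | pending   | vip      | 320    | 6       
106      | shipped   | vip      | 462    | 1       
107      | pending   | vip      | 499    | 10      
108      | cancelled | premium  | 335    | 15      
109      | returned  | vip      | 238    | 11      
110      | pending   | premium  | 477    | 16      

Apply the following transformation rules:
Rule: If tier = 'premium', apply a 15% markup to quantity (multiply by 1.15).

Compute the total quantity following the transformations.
114.65

Step 1: Records with tier = 'premium' have total quantity = 31
Step 2: Apply multiplier: 31 × 1.15 = 35.65
Step 3: Other records total: 79
Step 4: Final sum = 35.65 + 79 = 114.65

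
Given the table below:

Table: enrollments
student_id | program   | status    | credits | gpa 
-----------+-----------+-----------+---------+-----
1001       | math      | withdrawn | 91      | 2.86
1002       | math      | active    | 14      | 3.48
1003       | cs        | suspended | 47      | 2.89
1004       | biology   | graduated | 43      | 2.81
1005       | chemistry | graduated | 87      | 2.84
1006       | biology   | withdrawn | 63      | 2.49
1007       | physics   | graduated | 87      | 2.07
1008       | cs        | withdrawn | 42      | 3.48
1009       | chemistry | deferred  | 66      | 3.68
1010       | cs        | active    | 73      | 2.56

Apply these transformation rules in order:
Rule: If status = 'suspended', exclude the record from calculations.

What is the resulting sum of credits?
566

Step 1: Identify records where status = 'suspended'
Step 2: The excluded records sum to 47
Step 3: Original total credits = 613
Step 4: Remaining total = 613 - 47 = 566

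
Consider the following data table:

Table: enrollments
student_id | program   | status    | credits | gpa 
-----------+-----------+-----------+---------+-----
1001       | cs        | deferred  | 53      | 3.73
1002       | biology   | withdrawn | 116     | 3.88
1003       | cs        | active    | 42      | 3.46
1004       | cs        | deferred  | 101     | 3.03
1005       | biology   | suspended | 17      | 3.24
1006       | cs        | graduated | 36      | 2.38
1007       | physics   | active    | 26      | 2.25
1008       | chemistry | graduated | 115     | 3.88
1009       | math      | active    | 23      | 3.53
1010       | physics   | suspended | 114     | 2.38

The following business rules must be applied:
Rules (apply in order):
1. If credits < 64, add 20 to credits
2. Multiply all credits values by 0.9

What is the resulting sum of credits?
686.7

Step 1: Apply Rule 1 - Add 20 to records with credits < 64
  - 6 records affected: 197 + (6 × 20) = 317
  - Unaffected records: 446
  - Sum after Rule 1: 763
Step 2: Apply Rule 2 - Multiply all by 0.9
  - 763 × 0.9 = 686.7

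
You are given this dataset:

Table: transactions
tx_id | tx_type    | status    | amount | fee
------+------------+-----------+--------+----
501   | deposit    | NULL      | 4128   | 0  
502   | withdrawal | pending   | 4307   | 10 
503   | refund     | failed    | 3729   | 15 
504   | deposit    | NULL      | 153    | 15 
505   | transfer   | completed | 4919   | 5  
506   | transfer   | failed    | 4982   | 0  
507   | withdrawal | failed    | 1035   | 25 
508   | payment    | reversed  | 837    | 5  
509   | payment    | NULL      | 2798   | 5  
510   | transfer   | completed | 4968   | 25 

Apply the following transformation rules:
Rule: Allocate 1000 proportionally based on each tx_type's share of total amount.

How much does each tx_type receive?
deposit: 134.39, payment: 114.11, refund: 117.06, transfer: 466.76, withdrawal: 167.69

Step 1: Calculate total amount = 31856
Step 2: Calculate each tx_type's proportion:
  deposit: 4281/31856 = 13.44% → 134.39
  payment: 3635/31856 = 11.41% → 114.11
  refund: 3729/31856 = 11.71% → 117.06
  transfer: 14869/31856 = 46.68% → 466.76
  withdrawal: 5342/31856 = 16.77% → 167.69
Step 3: Verify: sum of allocations ≈ 1000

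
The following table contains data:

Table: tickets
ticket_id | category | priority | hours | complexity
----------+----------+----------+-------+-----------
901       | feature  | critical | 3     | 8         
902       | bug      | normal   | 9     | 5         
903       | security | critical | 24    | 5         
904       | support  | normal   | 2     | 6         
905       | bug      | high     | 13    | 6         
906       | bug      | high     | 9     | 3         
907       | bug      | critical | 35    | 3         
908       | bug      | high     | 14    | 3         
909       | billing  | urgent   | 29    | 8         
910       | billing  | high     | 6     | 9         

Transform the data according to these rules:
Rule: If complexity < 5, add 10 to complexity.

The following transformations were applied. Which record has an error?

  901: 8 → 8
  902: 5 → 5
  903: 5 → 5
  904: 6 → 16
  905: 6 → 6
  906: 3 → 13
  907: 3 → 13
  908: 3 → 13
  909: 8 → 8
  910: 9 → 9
Record 904 has an error. The correct transformed value should be 6, not 16.

Step 1: Check each record against the rule
Step 2: Record 904 has complexity = 6
Step 3: Since 6 >= 5, the bonus should not have been applied
Step 4: Correct value = 6, but claimed value = 16
Conclusion: Record 904 has the error.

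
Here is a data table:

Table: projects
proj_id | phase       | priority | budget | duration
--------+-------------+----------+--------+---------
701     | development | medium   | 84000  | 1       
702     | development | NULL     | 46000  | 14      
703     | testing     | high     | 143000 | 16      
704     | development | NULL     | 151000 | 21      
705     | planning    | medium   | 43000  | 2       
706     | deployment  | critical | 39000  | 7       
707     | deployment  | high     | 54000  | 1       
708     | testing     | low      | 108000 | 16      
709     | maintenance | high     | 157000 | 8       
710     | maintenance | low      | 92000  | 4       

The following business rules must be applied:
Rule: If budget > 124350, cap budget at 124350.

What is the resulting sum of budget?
839050

Step 1: 3 records have budget > 124350
Step 2: These records originally summed to 451000
Step 3: After capping: 3 × 124350 = 373050
Step 4: Unaffected records sum: 466000
Step 5: Final sum = 373050 + 466000 = 839050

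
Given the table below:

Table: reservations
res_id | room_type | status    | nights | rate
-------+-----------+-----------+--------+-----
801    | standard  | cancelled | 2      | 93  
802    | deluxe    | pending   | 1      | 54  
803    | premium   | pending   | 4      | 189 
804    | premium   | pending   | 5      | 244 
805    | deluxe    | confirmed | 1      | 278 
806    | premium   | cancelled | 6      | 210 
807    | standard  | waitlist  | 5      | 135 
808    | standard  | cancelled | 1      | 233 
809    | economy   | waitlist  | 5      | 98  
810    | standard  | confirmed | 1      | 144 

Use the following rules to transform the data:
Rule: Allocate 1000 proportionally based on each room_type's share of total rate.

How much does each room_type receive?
deluxe: 197.85, economy: 58.4, premium: 383.19, standard: 360.55

Step 1: Calculate total rate = 1678
Step 2: Calculate each room_type's proportion:
  deluxe: 332/1678 = 19.79% → 197.85
  economy: 98/1678 = 5.84% → 58.4
  premium: 643/1678 = 38.32% → 383.19
  standard: 605/1678 = 36.05% → 360.55
Step 3: Verify: sum of allocations ≈ 1000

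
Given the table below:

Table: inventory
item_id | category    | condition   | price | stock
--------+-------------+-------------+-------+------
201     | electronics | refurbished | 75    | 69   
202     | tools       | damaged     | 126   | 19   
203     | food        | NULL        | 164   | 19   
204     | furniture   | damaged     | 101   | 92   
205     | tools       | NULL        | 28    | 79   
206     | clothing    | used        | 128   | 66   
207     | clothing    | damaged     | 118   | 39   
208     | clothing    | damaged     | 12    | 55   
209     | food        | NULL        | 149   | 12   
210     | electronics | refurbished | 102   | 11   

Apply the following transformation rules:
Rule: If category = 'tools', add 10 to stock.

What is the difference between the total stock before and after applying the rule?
20

Step 1: Original sum of stock = 461
Step 2: 2 records have category = 'tools'
Step 3: Each affected record changes by 10
Step 4: Total change = 2 × 10 = 20
Step 5: New sum = 461 + 20 = 481
Step 6: Difference = |481 - 461| = 20
        (Sum increased by 20)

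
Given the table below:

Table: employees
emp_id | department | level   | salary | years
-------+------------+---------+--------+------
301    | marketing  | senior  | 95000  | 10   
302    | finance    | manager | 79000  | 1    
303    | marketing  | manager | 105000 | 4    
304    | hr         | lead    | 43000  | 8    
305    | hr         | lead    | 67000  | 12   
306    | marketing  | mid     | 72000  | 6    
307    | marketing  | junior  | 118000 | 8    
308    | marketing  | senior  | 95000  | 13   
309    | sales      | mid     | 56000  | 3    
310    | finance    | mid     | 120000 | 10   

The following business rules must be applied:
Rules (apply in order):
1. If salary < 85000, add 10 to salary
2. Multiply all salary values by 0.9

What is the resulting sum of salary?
765045.0

Step 1: Apply Rule 1 - Add 10 to records with salary < 85000
  - 5 records affected: 317000 + (5 × 10) = 317050
  - Unaffected records: 533000
  - Sum after Rule 1: 850050
Step 2: Apply Rule 2 - Multiply all by 0.9
  - 850050 × 0.9 = 765045.0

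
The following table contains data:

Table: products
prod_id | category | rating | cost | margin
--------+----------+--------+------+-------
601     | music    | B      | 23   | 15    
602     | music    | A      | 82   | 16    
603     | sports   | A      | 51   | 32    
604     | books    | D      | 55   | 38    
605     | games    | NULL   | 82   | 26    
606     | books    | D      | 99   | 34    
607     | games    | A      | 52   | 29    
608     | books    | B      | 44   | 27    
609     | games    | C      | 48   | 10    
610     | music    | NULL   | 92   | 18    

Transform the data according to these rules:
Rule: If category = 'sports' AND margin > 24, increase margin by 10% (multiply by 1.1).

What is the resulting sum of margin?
248.2

Step 1: Find records where category = 'sports' AND margin > 24
Step 2: 1 records match, summing to 32
Step 3: After multiplier: 32 × 1.1 = 35.2
Step 4: Unaffected records sum: 213
Step 5: Final sum = 35.2 + 213 = 248.2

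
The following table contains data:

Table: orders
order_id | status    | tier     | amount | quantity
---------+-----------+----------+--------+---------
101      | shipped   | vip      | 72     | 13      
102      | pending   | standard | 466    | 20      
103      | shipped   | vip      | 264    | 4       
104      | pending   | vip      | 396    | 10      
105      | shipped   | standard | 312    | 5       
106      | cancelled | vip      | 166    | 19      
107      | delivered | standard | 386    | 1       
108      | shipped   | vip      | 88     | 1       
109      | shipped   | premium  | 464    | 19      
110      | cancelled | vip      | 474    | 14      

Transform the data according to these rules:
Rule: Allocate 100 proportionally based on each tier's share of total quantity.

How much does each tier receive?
premium: 17.92, standard: 24.53, vip: 57.55

Step 1: Calculate total quantity = 106
Step 2: Calculate each tier's proportion:
  premium: 19/106 = 17.92% → 17.92
  standard: 26/106 = 24.53% → 24.53
  vip: 61/106 = 57.55% → 57.55
Step 3: Verify: sum of allocations ≈ 100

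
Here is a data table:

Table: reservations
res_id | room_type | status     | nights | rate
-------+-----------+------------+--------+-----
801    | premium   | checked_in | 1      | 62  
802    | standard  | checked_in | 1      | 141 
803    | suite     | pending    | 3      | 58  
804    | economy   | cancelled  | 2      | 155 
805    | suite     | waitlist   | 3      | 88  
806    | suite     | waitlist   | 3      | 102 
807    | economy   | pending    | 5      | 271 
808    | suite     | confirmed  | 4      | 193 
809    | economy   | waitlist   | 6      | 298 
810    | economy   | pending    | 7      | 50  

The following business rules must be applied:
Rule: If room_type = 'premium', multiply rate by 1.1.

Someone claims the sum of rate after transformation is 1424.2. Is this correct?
Yes, the result is correct.

Step 1: Calculate the correct sum after transformation
Step 2: Apply multiplier 1.1 to records where room_type = 'premium'
Step 3: Correct result = 1424.2
Step 4: Claimed result = 1424.2
Step 5: 1424.2 = 1424.2 ✓
Conclusion: The claimed result is correct.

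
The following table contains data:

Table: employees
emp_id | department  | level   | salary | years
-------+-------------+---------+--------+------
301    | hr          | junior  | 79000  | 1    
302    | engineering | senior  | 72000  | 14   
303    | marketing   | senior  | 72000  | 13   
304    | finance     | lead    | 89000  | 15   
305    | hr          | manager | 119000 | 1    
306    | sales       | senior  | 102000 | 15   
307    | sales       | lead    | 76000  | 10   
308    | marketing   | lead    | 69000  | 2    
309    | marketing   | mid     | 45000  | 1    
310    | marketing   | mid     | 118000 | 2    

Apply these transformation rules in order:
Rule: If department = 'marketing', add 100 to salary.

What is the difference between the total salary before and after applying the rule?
400

Step 1: Original sum of salary = 841000
Step 2: 4 records have department = 'marketing'
Step 3: Each affected record changes by 100
Step 4: Total change = 4 × 100 = 400
Step 5: New sum = 841000 + 400 = 841400
Step 6: Difference = |841400 - 841000| = 400
        (Sum increased by 400)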